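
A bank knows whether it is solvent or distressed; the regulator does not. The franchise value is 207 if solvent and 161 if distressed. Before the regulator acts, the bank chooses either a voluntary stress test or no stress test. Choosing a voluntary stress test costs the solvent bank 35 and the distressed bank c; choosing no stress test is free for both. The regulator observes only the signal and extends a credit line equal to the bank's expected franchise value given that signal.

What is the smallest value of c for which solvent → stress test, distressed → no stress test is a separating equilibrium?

Under separation: stress test → solvent (pays 207); no stress test → distressed (pays 161).
Solvent: 207 − 35 = 172 ≥ 161 − 0 = 161. Holds regardless of c. ✓
Distressed: 161 − 0 ≥ 207 − c, so c ≥ 207 − 161 = 46.

46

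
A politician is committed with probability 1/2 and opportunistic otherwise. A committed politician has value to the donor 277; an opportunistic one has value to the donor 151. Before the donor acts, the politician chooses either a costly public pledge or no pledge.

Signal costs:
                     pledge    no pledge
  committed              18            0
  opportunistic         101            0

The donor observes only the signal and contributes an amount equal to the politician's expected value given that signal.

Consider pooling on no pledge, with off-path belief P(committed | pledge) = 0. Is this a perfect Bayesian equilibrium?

Yes

At the pooled signal (no pledge) the donor holds the prior 1/2 and pays 1/2·277 + 1/2·151 = 214. Off-path (pledge) belief 0 gives 0·277 + 1·151 = 151.
Committed: no pledge gives 214 − 0 = 214; pledge gives 151 − 18 = 133. Stays. ✓
Opportunistic: no pledge gives 214 − 0 = 214; pledge gives 151 − 101 = 50. Stays. ✓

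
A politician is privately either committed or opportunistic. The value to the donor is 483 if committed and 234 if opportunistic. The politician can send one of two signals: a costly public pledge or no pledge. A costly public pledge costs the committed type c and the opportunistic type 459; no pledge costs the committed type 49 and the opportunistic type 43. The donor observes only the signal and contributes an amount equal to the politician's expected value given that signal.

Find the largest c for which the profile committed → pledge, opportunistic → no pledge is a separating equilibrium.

298

Under separation: pledge → committed (pays 483); no pledge → opportunistic (pays 234).
Opportunistic: 234 − 43 = 191 ≥ 483 − 459 = 24. Holds regardless of c. ✓
Committed: 483 − c ≥ 234 − 49, so c ≤ 483 − 185 = 298.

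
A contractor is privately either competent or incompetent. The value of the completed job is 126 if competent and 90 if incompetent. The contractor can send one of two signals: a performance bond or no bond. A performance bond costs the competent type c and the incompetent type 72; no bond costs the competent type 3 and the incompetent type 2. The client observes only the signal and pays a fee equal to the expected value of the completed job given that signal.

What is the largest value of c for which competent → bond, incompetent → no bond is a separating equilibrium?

Under separation: bond → competent (pays 126); no bond → incompetent (pays 90).
Incompetent: 90 − 2 = 88 ≥ 126 − 72 = 54. Holds regardless of c. ✓
Competent: 126 − c ≥ 90 − 3, so c ≤ 126 − 87 = 39.

39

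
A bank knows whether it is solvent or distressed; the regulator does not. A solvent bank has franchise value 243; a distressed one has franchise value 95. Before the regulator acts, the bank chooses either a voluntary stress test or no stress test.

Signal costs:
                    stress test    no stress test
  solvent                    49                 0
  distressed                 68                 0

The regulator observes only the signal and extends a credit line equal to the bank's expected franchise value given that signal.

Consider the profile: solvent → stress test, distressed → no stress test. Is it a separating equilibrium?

Under separation the regulator infers type exactly: stress test → solvent (pays 243), no stress test → distressed (pays 95).
Solvent: stress test gives 243 − 49 = 194; no stress test gives 95 − 0 = 95. No deviation. ✓
Distressed: no stress test gives 95 − 0 = 95; stress test gives 243 − 68 = 175. Would deviate. ✗

No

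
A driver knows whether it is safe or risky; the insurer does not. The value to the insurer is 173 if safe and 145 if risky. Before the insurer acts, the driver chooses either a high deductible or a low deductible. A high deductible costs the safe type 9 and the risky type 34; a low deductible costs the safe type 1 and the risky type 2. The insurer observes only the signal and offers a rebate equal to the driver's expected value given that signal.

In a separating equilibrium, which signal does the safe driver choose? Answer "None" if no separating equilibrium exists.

high deductible

Try safe → high deductible, risky → low deductible:
  If types separate, high deductible earns payment 173 and low deductible earns 145.
  Safe: high deductible gives 173 − 9 = 164; low deductible gives 145 − 1 = 144. No deviation. ✓
  Risky: low deductible gives 145 − 2 = 143; high deductible gives 173 − 34 = 139. No deviation. ✓
Both hold — the safe type sends high deductible.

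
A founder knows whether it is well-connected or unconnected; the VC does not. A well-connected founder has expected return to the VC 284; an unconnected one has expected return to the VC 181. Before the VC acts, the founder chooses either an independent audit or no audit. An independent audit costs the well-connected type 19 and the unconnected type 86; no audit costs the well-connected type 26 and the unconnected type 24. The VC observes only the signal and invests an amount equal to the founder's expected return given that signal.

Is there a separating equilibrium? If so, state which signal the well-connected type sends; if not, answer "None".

Try well-connected → audit, unconnected → no audit:
  Under separation the VC infers type exactly: audit → well-connected (pays 284), no audit → unconnected (pays 181).
  Well-connected: audit gives 284 − 19 = 265; no audit gives 181 − 26 = 155. No deviation. ✓
  Unconnected: no audit gives 181 − 24 = 157; audit gives 284 − 86 = 198. Would deviate. ✗
Try well-connected → no audit, unconnected → audit:
  Under separation the VC infers type exactly: no audit → well-connected (pays 284), audit → unconnected (pays 181).
  Well-connected: no audit gives 284 − 26 = 258; audit gives 181 − 19 = 162. No deviation. ✓
  Unconnected: audit gives 181 − 86 = 95; no audit gives 284 − 24 = 260. Would deviate. ✗
Neither assignment is incentive-compatible.

None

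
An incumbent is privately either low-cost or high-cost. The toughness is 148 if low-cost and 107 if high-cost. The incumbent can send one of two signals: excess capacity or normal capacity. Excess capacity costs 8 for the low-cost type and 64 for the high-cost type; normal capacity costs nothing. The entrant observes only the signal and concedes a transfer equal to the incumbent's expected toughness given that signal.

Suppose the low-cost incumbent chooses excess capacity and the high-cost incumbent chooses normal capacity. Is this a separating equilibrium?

If types separate, excess capacity earns payment 148 and normal capacity earns 107.
Low-cost: excess capacity gives 148 − 8 = 140; normal capacity gives 107 − 0 = 107. No deviation. ✓
High-cost: normal capacity gives 107 − 0 = 107; excess capacity gives 148 − 64 = 84. No deviation. ✓
Neither type gains from mimicking the other.

Yes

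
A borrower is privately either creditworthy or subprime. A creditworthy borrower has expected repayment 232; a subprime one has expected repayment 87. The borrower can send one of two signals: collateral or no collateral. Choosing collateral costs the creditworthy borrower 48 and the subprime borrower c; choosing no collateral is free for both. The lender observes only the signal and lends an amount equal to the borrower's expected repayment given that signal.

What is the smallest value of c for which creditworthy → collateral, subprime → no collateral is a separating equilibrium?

Under separation: collateral → creditworthy (pays 232); no collateral → subprime (pays 87).
Creditworthy: 232 − 48 = 184 ≥ 87 − 0 = 87. Holds regardless of c. ✓
Subprime: 87 − 0 ≥ 232 − c, so c ≥ 232 − 87 = 145.

145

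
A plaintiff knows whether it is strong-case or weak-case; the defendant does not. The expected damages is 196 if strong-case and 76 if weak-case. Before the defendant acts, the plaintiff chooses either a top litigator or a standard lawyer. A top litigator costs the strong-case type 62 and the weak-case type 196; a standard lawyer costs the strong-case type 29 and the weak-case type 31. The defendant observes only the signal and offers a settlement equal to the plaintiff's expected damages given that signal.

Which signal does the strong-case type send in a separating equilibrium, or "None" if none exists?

top litigator

Try strong-case → top litigator, weak-case → standard lawyer:
  If types separate, top litigator earns payment 196 and standard lawyer earns 76.
  Strong-case: top litigator gives 196 − 62 = 134; standard lawyer gives 76 − 29 = 47. No deviation. ✓
  Weak-case: standard lawyer gives 76 − 31 = 45; top litigator gives 196 − 196 = 0. No deviation. ✓
Both hold — the strong-case type sends top litigator.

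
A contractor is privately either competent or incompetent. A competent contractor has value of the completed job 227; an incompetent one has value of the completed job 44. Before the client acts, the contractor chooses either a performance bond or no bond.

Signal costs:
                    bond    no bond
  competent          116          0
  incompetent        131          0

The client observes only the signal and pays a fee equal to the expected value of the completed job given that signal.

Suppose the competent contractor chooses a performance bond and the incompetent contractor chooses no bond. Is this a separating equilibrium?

Under separation the client infers type exactly: bond → competent (pays 227), no bond → incompetent (pays 44).
Competent: bond gives 227 − 116 = 111; no bond gives 44 − 0 = 44. No deviation. ✓
Incompetent: no bond gives 44 − 0 = 44; bond gives 227 − 131 = 96. Would deviate. ✗

No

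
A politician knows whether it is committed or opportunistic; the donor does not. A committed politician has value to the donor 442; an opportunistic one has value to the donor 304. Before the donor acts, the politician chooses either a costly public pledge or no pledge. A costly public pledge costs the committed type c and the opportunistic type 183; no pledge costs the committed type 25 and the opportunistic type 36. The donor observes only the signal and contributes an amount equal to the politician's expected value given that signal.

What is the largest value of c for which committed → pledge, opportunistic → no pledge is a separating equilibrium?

163

Under separation: pledge → committed (pays 442); no pledge → opportunistic (pays 304).
Opportunistic: 304 − 36 = 268 ≥ 442 − 183 = 259. Holds regardless of c. ✓
Committed: 442 − c ≥ 304 − 25, so c ≤ 442 − 279 = 163.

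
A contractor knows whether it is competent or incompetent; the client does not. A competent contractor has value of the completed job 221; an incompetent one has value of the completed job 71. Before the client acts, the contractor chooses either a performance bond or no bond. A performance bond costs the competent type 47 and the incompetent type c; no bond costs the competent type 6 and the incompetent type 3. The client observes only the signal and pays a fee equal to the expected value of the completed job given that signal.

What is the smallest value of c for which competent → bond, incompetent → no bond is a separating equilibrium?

153

Under separation: bond → competent (pays 221); no bond → incompetent (pays 71).
Competent: 221 − 47 = 174 ≥ 71 − 6 = 65. Holds regardless of c. ✓
Incompetent: 71 − 3 ≥ 221 − c, so c ≥ 221 − 68 = 153.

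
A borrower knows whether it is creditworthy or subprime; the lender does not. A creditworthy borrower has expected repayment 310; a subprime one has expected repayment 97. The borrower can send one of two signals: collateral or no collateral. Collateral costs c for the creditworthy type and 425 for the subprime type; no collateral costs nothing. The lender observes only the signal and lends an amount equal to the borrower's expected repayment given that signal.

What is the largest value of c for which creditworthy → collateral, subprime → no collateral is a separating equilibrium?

Under separation: collateral → creditworthy (pays 310); no collateral → subprime (pays 97).
Subprime: 97 − 0 = 97 ≥ 310 − 425 = -115. Holds regardless of c. ✓
Creditworthy: 310 − c ≥ 97 − 0, so c ≤ 310 − 97 = 213.

213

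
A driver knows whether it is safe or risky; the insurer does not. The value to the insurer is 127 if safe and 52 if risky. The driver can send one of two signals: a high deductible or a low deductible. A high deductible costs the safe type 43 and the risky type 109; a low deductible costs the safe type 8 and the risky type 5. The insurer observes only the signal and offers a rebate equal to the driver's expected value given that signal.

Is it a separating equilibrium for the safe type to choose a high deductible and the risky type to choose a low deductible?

If types separate, high deductible earns payment 127 and low deductible earns 52.
Safe: high deductible gives 127 − 43 = 84; low deductible gives 52 − 8 = 44. No deviation. ✓
Risky: low deductible gives 52 − 5 = 47; high deductible gives 127 − 109 = 18. No deviation. ✓
Neither type gains from mimicking the other.

Yes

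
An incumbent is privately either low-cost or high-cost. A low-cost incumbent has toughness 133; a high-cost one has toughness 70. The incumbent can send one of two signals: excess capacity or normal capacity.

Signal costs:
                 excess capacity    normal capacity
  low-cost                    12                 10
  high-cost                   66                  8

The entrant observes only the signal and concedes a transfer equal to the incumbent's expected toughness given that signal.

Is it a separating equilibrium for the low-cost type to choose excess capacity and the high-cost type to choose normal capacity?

If types separate, excess capacity earns payment 133 and normal capacity earns 70.
Low-cost: excess capacity gives 133 − 12 = 121; normal capacity gives 70 − 10 = 60. No deviation. ✓
High-cost: normal capacity gives 70 − 8 = 62; excess capacity gives 133 − 66 = 67. Would deviate. ✗

No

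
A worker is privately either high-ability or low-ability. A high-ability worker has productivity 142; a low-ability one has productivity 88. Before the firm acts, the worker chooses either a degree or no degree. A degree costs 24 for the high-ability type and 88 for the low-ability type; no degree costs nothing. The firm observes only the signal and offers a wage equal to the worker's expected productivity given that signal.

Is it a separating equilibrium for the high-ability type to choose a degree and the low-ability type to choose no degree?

Yes

If types separate, degree earns payment 142 and no degree earns 88.
High-ability: degree gives 142 − 24 = 118; no degree gives 88 − 0 = 88. No deviation. ✓
Low-ability: no degree gives 88 − 0 = 88; degree gives 142 − 88 = 54. No deviation. ✓
Both incentive constraints hold.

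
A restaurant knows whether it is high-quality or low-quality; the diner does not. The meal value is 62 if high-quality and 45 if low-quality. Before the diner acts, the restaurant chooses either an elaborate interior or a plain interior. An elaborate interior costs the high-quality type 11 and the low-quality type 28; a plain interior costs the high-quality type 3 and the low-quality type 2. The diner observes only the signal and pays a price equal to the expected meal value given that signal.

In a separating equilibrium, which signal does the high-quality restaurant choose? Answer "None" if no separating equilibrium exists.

elaborate interior

Try high-quality → elaborate interior, low-quality → plain interior:
  Under separation the diner infers type exactly: elaborate interior → high-quality (pays 62), plain interior → low-quality (pays 45).
  High-quality: elaborate interior gives 62 − 11 = 51; plain interior gives 45 − 3 = 42. No deviation. ✓
  Low-quality: plain interior gives 45 − 2 = 43; elaborate interior gives 62 − 28 = 34. No deviation. ✓
Both hold — the high-quality type sends elaborate interior.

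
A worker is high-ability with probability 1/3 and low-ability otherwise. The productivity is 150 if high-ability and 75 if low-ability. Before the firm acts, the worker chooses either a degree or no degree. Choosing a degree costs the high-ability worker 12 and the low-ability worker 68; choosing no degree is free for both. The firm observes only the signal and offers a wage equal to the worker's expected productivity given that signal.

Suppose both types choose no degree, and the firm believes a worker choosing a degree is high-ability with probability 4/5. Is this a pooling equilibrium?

On the equilibrium path (no degree) the firm holds the prior 1/3 and pays 1/3·150 + 2/3·75 = 100. Off-path (degree) belief 4/5 gives 4/5·150 + 1/5·75 = 135.
High-ability: no degree gives 100 − 0 = 100; degree gives 135 − 12 = 123. Deviates. ✗
Low-ability: no degree gives 100 − 0 = 100; degree gives 135 − 68 = 67. Stays. ✓

No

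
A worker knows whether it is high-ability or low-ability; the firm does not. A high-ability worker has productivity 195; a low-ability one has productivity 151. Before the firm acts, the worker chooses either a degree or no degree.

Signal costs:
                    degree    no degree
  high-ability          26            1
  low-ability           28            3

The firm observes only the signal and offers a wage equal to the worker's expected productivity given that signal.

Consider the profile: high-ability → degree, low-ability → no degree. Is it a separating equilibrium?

No

If types separate, degree earns payment 195 and no degree earns 151.
High-ability: degree gives 195 − 26 = 169; no degree gives 151 − 1 = 150. No deviation. ✓
Low-ability: no degree gives 151 − 3 = 148; degree gives 195 − 28 = 167. Would deviate. ✗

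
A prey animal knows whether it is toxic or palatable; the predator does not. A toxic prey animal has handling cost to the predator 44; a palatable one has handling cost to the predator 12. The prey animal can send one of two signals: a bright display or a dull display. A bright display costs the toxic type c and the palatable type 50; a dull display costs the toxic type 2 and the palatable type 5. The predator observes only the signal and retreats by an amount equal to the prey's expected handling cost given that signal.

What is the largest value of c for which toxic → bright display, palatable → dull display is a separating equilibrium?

34

Under separation: bright display → toxic (pays 44); dull display → palatable (pays 12).
Palatable: 12 − 5 = 7 ≥ 44 − 50 = -6. Holds regardless of c. ✓
Toxic: 44 − c ≥ 12 − 2, so c ≤ 44 − 10 = 34.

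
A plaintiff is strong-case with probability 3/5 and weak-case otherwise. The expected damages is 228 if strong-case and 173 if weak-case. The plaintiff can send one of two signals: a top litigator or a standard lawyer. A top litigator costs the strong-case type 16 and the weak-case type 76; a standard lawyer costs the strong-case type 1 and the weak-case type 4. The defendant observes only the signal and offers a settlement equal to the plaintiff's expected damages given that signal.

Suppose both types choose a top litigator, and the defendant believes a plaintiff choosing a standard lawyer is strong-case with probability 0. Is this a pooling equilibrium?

At the pooled signal (top litigator) the defendant holds the prior 3/5 and pays 3/5·228 + 2/5·173 = 206. Off-path (standard lawyer) belief 0 gives 0·228 + 1·173 = 173.
Strong-case: top litigator gives 206 − 16 = 190; standard lawyer gives 173 − 1 = 172. Stays. ✓
Weak-case: top litigator gives 206 − 76 = 130; standard lawyer gives 173 − 4 = 169. Deviates. ✗

No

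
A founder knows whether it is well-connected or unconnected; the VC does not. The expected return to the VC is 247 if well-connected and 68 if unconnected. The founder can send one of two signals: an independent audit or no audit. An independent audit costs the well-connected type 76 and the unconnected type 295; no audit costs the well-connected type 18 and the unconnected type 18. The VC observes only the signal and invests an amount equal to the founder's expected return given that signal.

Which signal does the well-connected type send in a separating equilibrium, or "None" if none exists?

Try well-connected → audit, unconnected → no audit:
  If types separate, audit earns payment 247 and no audit earns 68.
  Well-connected: audit gives 247 − 76 = 171; no audit gives 68 − 18 = 50. No deviation. ✓
  Unconnected: no audit gives 68 − 18 = 50; audit gives 247 − 295 = -48. No deviation. ✓
Both hold — the well-connected type sends audit.

audit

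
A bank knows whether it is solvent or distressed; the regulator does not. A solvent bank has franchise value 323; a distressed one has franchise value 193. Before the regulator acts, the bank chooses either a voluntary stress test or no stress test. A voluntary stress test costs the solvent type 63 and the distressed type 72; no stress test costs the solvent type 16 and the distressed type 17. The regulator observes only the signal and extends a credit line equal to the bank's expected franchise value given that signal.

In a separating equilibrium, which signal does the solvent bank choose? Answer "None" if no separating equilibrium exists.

None

Try solvent → stress test, distressed → no stress test:
  Under separation the regulator infers type exactly: stress test → solvent (pays 323), no stress test → distressed (pays 193).
  Solvent: stress test gives 323 − 63 = 260; no stress test gives 193 − 16 = 177. No deviation. ✓
  Distressed: no stress test gives 193 − 17 = 176; stress test gives 323 − 72 = 251. Would deviate. ✗
Try solvent → no stress test, distressed → stress test:
  Under separation the regulator infers type exactly: no stress test → solvent (pays 323), stress test → distressed (pays 193).
  Solvent: no stress test gives 323 − 16 = 307; stress test gives 193 − 63 = 130. No deviation. ✓
  Distressed: stress test gives 193 − 72 = 121; no stress test gives 323 − 17 = 306. Would deviate. ✗
Neither assignment is incentive-compatible.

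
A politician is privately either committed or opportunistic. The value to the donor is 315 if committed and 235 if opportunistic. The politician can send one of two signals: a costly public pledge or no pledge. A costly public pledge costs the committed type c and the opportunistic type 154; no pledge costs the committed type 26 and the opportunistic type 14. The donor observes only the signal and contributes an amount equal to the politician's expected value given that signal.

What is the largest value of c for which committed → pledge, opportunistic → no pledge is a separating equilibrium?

Under separation: pledge → committed (pays 315); no pledge → opportunistic (pays 235).
Opportunistic: 235 − 14 = 221 ≥ 315 − 154 = 161. Holds regardless of c. ✓
Committed: 315 − c ≥ 235 − 26, so c ≤ 315 − 209 = 106.

106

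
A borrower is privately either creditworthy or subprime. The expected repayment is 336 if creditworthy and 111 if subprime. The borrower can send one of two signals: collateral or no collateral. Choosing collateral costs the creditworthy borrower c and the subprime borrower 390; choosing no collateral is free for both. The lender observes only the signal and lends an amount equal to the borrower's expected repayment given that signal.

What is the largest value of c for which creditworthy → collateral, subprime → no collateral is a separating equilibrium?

225

Under separation: collateral → creditworthy (pays 336); no collateral → subprime (pays 111).
Subprime: 111 − 0 = 111 ≥ 336 − 390 = -54. Holds regardless of c. ✓
Creditworthy: 336 − c ≥ 111 − 0, so c ≤ 336 − 111 = 225.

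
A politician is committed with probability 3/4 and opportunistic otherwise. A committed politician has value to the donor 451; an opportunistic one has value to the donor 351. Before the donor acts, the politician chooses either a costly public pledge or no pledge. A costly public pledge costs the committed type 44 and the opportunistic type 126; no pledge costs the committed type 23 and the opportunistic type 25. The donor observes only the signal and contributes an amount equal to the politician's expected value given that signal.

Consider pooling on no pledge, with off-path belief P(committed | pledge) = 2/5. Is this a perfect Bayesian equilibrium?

Yes

At the pooled signal (no pledge) the donor holds the prior 3/4 and pays 3/4·451 + 1/4·351 = 426. Off-path (pledge) belief 2/5 gives 2/5·451 + 3/5·351 = 391.
Committed: no pledge gives 426 − 23 = 403; pledge gives 391 − 44 = 347. Stays. ✓
Opportunistic: no pledge gives 426 − 25 = 401; pledge gives 391 − 126 = 265. Stays. ✓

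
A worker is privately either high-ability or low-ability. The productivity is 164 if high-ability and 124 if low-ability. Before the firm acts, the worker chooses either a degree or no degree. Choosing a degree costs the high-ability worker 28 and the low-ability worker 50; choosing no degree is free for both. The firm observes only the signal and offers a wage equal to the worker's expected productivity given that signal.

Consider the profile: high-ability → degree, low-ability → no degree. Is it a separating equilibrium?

Under separation the firm infers type exactly: degree → high-ability (pays 164), no degree → low-ability (pays 124).
High-ability: degree gives 164 − 28 = 136; no degree gives 124 − 0 = 124. No deviation. ✓
Low-ability: no degree gives 124 − 0 = 124; degree gives 164 − 50 = 114. No deviation. ✓
Both incentive constraints hold.

Yes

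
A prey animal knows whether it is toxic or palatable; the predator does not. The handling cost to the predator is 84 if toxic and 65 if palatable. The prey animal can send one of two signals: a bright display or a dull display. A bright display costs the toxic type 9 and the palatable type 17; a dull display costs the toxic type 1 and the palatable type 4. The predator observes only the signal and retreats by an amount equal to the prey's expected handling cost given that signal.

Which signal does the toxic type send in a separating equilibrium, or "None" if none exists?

None

Try toxic → bright display, palatable → dull display:
  Under separation the predator infers type exactly: bright display → toxic (pays 84), dull display → palatable (pays 65).
  Toxic: bright display gives 84 − 9 = 75; dull display gives 65 − 1 = 64. No deviation. ✓
  Palatable: dull display gives 65 − 4 = 61; bright display gives 84 − 17 = 67. Would deviate. ✗
Try toxic → dull display, palatable → bright display:
  Under separation the predator infers type exactly: dull display → toxic (pays 84), bright display → palatable (pays 65).
  Toxic: dull display gives 84 − 1 = 83; bright display gives 65 − 9 = 56. No deviation. ✓
  Palatable: bright display gives 65 − 17 = 48; dull display gives 84 − 4 = 80. Would deviate. ✗
Neither assignment is incentive-compatible.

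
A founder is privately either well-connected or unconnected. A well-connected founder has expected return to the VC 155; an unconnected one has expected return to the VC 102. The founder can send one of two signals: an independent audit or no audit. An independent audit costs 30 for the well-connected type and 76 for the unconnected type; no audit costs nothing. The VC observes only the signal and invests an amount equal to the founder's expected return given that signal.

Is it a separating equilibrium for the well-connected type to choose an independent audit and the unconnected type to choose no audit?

If types separate, audit earns payment 155 and no audit earns 102.
Well-connected: audit gives 155 − 30 = 125; no audit gives 102 − 0 = 102. No deviation. ✓
Unconnected: no audit gives 102 − 0 = 102; audit gives 155 − 76 = 79. No deviation. ✓
Both incentive constraints hold.

Yes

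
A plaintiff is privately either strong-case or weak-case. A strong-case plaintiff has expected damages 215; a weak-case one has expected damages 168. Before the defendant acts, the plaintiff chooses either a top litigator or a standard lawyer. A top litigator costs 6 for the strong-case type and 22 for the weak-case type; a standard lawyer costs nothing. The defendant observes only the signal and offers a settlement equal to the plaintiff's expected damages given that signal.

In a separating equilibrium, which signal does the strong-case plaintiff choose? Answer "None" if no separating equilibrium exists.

Try strong-case → top litigator, weak-case → standard lawyer:
  Under separation the defendant infers type exactly: top litigator → strong-case (pays 215), standard lawyer → weak-case (pays 168).
  Strong-case: top litigator gives 215 − 6 = 209; standard lawyer gives 168 − 0 = 168. No deviation. ✓
  Weak-case: standard lawyer gives 168 − 0 = 168; top litigator gives 215 − 22 = 193. Would deviate. ✗
Try strong-case → standard lawyer, weak-case → top litigator:
  Under separation the defendant infers type exactly: standard lawyer → strong-case (pays 215), top litigator → weak-case (pays 168).
  Strong-case: standard lawyer gives 215 − 0 = 215; top litigator gives 168 − 6 = 162. No deviation. ✓
  Weak-case: top litigator gives 168 − 22 = 146; standard lawyer gives 215 − 0 = 215. Would deviate. ✗
Neither assignment is incentive-compatible.

None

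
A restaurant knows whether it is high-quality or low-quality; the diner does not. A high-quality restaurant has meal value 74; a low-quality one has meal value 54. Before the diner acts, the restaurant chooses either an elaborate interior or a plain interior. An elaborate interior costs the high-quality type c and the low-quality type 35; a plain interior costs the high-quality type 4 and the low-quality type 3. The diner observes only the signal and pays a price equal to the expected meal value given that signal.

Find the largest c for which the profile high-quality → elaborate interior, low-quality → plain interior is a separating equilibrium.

24

Under separation: elaborate interior → high-quality (pays 74); plain interior → low-quality (pays 54).
Low-quality: 54 − 3 = 51 ≥ 74 − 35 = 39. Holds regardless of c. ✓
High-quality: 74 − c ≥ 54 − 4, so c ≤ 74 − 50 = 24.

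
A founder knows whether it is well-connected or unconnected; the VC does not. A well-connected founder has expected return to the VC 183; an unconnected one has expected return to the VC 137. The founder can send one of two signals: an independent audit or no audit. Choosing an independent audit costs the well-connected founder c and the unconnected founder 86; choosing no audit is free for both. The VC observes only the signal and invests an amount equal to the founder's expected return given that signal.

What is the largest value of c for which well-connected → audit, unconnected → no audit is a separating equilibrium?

46

Under separation: audit → well-connected (pays 183); no audit → unconnected (pays 137).
Unconnected: 137 − 0 = 137 ≥ 183 − 86 = 97. Holds regardless of c. ✓
Well-connected: 183 − c ≥ 137 − 0, so c ≤ 183 − 137 = 46.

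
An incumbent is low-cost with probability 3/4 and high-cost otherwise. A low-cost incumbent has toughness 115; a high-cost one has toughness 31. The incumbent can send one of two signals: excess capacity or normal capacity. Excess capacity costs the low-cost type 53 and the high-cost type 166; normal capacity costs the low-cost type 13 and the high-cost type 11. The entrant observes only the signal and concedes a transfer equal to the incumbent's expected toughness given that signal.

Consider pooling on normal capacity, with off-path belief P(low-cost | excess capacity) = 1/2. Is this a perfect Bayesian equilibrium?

Yes

On the equilibrium path (normal capacity) the entrant holds the prior 3/4 and pays 3/4·115 + 1/4·31 = 94. Off-path (excess capacity) belief 1/2 gives 1/2·115 + 1/2·31 = 73.
Low-cost: normal capacity gives 94 − 13 = 81; excess capacity gives 73 − 53 = 20. Stays. ✓
High-cost: normal capacity gives 94 − 11 = 83; excess capacity gives 73 − 166 = -93. Stays. ✓
Beliefs are Bayes-consistent on-path and both types best-respond.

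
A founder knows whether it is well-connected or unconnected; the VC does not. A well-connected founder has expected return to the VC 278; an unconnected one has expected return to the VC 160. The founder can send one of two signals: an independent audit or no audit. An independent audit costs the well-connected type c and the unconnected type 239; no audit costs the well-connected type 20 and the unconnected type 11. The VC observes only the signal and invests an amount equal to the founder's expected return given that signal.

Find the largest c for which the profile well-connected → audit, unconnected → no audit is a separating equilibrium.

138

Under separation: audit → well-connected (pays 278); no audit → unconnected (pays 160).
Unconnected: 160 − 11 = 149 ≥ 278 − 239 = 39. Holds regardless of c. ✓
Well-connected: 278 − c ≥ 160 − 20, so c ≤ 278 − 140 = 138.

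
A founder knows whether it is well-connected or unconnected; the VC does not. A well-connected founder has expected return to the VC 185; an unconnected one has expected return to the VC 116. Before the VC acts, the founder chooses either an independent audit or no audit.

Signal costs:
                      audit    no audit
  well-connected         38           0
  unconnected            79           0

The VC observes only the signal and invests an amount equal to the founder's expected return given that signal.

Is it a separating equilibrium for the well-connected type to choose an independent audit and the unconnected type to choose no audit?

Yes

If types separate, audit earns payment 185 and no audit earns 116.
Well-connected: audit gives 185 − 38 = 147; no audit gives 116 − 0 = 116. No deviation. ✓
Unconnected: no audit gives 116 − 0 = 116; audit gives 185 − 79 = 106. No deviation. ✓
Neither type gains from mimicking the other.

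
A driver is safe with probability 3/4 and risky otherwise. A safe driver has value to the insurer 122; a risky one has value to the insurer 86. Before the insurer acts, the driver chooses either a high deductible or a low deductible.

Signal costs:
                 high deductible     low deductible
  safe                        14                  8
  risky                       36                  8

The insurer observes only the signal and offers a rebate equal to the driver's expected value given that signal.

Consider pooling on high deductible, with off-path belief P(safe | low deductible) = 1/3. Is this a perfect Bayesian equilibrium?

At the pooled signal (high deductible) the insurer holds the prior 3/4 and pays 3/4·122 + 1/4·86 = 113. Off-path (low deductible) belief 1/3 gives 1/3·122 + 2/3·86 = 98.
Safe: high deductible gives 113 − 14 = 99; low deductible gives 98 − 8 = 90. Stays. ✓
Risky: high deductible gives 113 − 36 = 77; low deductible gives 98 − 8 = 90. Deviates. ✗

No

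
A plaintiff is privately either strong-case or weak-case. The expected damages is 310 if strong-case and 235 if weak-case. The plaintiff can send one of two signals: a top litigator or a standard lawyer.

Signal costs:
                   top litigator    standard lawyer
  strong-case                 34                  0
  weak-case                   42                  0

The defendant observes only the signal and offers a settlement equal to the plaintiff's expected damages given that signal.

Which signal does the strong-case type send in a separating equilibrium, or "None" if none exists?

None

Try strong-case → top litigator, weak-case → standard lawyer:
  Under separation the defendant infers type exactly: top litigator → strong-case (pays 310), standard lawyer → weak-case (pays 235).
  Strong-case: top litigator gives 310 − 34 = 276; standard lawyer gives 235 − 0 = 235. No deviation. ✓
  Weak-case: standard lawyer gives 235 − 0 = 235; top litigator gives 310 − 42 = 268. Would deviate. ✗
Try strong-case → standard lawyer, weak-case → top litigator:
  Under separation the defendant infers type exactly: standard lawyer → strong-case (pays 310), top litigator → weak-case (pays 235).
  Strong-case: standard lawyer gives 310 − 0 = 310; top litigator gives 235 − 34 = 201. No deviation. ✓
  Weak-case: top litigator gives 235 − 42 = 193; standard lawyer gives 310 − 0 = 310. Would deviate. ✗
Neither assignment is incentive-compatible.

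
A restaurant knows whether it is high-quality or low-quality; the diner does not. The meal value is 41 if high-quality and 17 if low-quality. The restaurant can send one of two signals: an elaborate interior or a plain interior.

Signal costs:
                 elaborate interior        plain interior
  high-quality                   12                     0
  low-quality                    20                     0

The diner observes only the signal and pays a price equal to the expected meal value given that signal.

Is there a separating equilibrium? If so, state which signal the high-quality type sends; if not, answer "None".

Try high-quality → elaborate interior, low-quality → plain interior:
  If types separate, elaborate interior earns payment 41 and plain interior earns 17.
  High-quality: elaborate interior gives 41 − 12 = 29; plain interior gives 17 − 0 = 17. No deviation. ✓
  Low-quality: plain interior gives 17 − 0 = 17; elaborate interior gives 41 − 20 = 21. Would deviate. ✗
Try high-quality → plain interior, low-quality → elaborate interior:
  If types separate, plain interior earns payment 41 and elaborate interior earns 17.
  High-quality: plain interior gives 41 − 0 = 41; elaborate interior gives 17 − 12 = 5. No deviation. ✓
  Low-quality: elaborate interior gives 17 − 20 = -3; plain interior gives 41 − 0 = 41. Would deviate. ✗
Neither assignment is incentive-compatible.

None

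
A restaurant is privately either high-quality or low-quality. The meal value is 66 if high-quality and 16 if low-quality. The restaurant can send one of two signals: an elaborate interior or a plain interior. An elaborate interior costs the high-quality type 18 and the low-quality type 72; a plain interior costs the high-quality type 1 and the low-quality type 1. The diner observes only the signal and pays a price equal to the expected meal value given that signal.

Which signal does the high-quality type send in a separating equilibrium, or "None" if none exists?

elaborate interior

Try high-quality → elaborate interior, low-quality → plain interior:
  If types separate, elaborate interior earns payment 66 and plain interior earns 16.
  High-quality: elaborate interior gives 66 − 18 = 48; plain interior gives 16 − 1 = 15. No deviation. ✓
  Low-quality: plain interior gives 16 − 1 = 15; elaborate interior gives 66 − 72 = -6. No deviation. ✓
Both hold — the high-quality type sends elaborate interior.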